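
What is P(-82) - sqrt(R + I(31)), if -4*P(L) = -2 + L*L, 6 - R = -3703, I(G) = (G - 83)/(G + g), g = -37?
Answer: -3361/2 - sqrt(33459)/3 ≈ -1741.5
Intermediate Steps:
I(G) = (-83 + G)/(-37 + G) (I(G) = (G - 83)/(G - 37) = (-83 + G)/(-37 + G))
R = 3709 (R = 6 - 1*(-3703) = 6 + 3703 = 3709)
P(L) = 1/2 - L**2/4 (P(L) = -(-2 + L*L)/4 = -(-2 + L**2)/4 = 1/2 - L**2/4)
P(-82) - sqrt(R + I(31)) = (1/2 - 1/4*(-82)**2) - sqrt(3709 + (-83 + 31)/(-37 + 31)) = (1/2 - 1/4*6724) - sqrt(3709 - 52/(-6)) = (1/2 - 1681) - sqrt(3709 - 1/6*(-52)) = -3361/2 - sqrt(3709 + 26/3) = -3361/2 - sqrt(11153/3) = -3361/2 - sqrt(33459)/3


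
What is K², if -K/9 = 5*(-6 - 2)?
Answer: 129600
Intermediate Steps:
K = 360 (K = -45*(-6 - 2) = -45*(-8) = -9*(-40) = 360)
K² = 360² = 129600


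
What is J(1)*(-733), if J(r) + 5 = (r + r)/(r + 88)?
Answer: 324719/89 ≈ 3648.5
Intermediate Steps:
J(r) = -5 + 2*r/(88 + r) (J(r) = -5 + (r + r)/(r + 88) = -5 + (2*r)/(88 + r) = -5 + 2*r/(88 + r))
J(1)*(-733) = ((-440 - 3*1)/(88 + 1))*(-733) = ((-440 - 3)/89)*(-733) = ((1/89)*(-443))*(-733) = -443/89*(-733) = 324719/89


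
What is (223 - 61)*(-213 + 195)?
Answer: -2916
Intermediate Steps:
(223 - 61)*(-213 + 195) = 162*(-18) = -2916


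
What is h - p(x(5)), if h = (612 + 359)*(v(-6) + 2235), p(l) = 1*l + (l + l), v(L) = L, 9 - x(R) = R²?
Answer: 2164407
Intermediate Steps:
x(R) = 9 - R²
p(l) = 3*l (p(l) = l + 2*l = 3*l)
h = 2164359 (h = (612 + 359)*(-6 + 2235) = 971*2229 = 2164359)
h - p(x(5)) = 2164359 - 3*(9 - 1*5²) = 2164359 - 3*(9 - 1*25) = 2164359 - 3*(9 - 25) = 2164359 - 3*(-16) = 2164359 - 1*(-48) = 2164359 + 48 = 2164407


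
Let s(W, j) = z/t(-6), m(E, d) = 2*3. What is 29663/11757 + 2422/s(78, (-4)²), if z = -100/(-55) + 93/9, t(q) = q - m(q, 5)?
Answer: -11264384921/4714557 ≈ -2389.3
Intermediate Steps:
m(E, d) = 6
t(q) = -6 + q (t(q) = q - 1*6 = q - 6 = -6 + q)
z = 401/33 (z = -100*(-1/55) + 93*(⅑) = 20/11 + 31/3 = 401/33 ≈ 12.152)
s(W, j) = -401/396 (s(W, j) = 401/(33*(-6 - 6)) = (401/33)/(-12) = (401/33)*(-1/12) = -401/396)
29663/11757 + 2422/s(78, (-4)²) = 29663/11757 + 2422/(-401/396) = 29663*(1/11757) + 2422*(-396/401) = 29663/11757 - 959112/401 = -11264384921/4714557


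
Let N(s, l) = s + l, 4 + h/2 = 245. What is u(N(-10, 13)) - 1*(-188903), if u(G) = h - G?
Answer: 189382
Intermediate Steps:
h = 482 (h = -8 + 2*245 = -8 + 490 = 482)
N(s, l) = l + s
u(G) = 482 - G
u(N(-10, 13)) - 1*(-188903) = (482 - (13 - 10)) - 1*(-188903) = (482 - 1*3) + 188903 = (482 - 3) + 188903 = 479 + 188903 = 189382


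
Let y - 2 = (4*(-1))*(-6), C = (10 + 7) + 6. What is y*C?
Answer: 598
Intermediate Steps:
C = 23 (C = 17 + 6 = 23)
y = 26 (y = 2 + (4*(-1))*(-6) = 2 - 4*(-6) = 2 + 24 = 26)
y*C = 26*23 = 598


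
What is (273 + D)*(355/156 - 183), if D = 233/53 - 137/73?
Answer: -30053315105/603564 ≈ -49793.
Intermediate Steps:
D = 9748/3869 (D = 233*(1/53) - 137*1/73 = 233/53 - 137/73 = 9748/3869 ≈ 2.5195)
(273 + D)*(355/156 - 183) = (273 + 9748/3869)*(355/156 - 183) = 1065985*(355*(1/156) - 183)/3869 = 1065985*(355/156 - 183)/3869 = (1065985/3869)*(-28193/156) = -30053315105/603564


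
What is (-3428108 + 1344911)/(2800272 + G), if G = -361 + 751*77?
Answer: -2083197/2857738 ≈ -0.72897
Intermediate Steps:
G = 57466 (G = -361 + 57827 = 57466)
(-3428108 + 1344911)/(2800272 + G) = (-3428108 + 1344911)/(2800272 + 57466) = -2083197/2857738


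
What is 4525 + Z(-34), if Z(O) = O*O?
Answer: 5681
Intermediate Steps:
Z(O) = O²
4525 + Z(-34) = 4525 + (-34)² = 4525 + 1156 = 5681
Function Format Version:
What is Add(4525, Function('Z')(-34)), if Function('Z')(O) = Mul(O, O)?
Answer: 5681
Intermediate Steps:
Function('Z')(O) = Pow(O, 2)
Add(4525, Function('Z')(-34)) = Add(4525, Pow(-34, 2)) = Add(4525, 1156) = 5681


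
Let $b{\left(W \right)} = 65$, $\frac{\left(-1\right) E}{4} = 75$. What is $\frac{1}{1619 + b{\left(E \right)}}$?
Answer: $\frac{1}{1684} \approx 0.00059382$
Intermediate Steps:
$E = -300$ ($E = \left(-4\right) 75 = -300$)
$\frac{1}{1619 + b{\left(E \right)}} = \frac{1}{1619 + 65} = \frac{1}{1684}$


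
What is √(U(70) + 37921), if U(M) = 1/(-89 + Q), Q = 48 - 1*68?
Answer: 2*√112634823/109 ≈ 194.73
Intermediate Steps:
Q = -20 (Q = 48 - 68 = -20)
U(M) = -1/109 (U(M) = 1/(-89 - 20) = 1/(-109) = -1/109)
√(U(70) + 37921) = √(-1/109 + 37921) = √(4133388/109) = 2*√112634823/109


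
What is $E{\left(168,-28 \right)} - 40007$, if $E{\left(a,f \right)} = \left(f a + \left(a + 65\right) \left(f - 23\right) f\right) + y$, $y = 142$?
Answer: $288155$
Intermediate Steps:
$E{\left(a,f \right)} = 142 + a f + f \left(-23 + f\right) \left(65 + a\right)$ ($E{\left(a,f \right)} = \left(f a + \left(a + 65\right) \left(f - 23\right) f\right) + 142 = \left(a f + \left(65 + a\right) \left(-23 + f\right) f\right) + 142 = \left(a f + \left(-23 + f\right) \left(65 + a\right) f\right) + 142 = \left(a f + f \left(-23 + f\right) \left(65 + a\right)\right) + 142 = 142 + a f + f \left(-23 + f\right) \left(65 + a\right)$)
$E{\left(168,-28 \right)} - 40007 = \left(142 - -41860 + 65 \left(-28\right)^{2} + 168 \left(-28\right)^{2} - 3696 \left(-28\right)\right) - 40007 = \left(142 + 41860 + 65 \cdot 784 + 168 \cdot 784 + 103488\right) - 40007 = \left(142 + 41860 + 50960 + 131712 + 103488\right) - 40007 = 328162 - 40007 = 288155$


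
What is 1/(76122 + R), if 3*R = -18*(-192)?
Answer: 1/77274 ≈ 1.2941e-5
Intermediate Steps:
R = 1152 (R = (-18*(-192))/3 = (1/3)*3456 = 1152)
1/(76122 + R) = 1/(76122 + 1152) = 1/77274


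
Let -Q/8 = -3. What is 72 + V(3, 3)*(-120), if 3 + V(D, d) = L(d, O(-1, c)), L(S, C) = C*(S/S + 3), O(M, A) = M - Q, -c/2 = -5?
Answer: 12432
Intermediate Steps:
Q = 24 (Q = -8*(-3) = 24)
c = 10 (c = -2*(-5) = 10)
O(M, A) = -24 + M (O(M, A) = M - 1*24 = M - 24 = -24 + M)
L(S, C) = 4*C (L(S, C) = C*(1 + 3) = C*4 = 4*C)
V(D, d) = -103 (V(D, d) = -3 + 4*(-24 - 1) = -3 + 4*(-25) = -3 - 100 = -103)
72 + V(3, 3)*(-120) = 72 - 103*(-120) = 72 + 12360 = 12432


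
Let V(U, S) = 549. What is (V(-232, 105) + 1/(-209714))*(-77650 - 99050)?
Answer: -10171999224750/104857 ≈ -9.7008e+7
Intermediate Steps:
(V(-232, 105) + 1/(-209714))*(-77650 - 99050) = (549 + 1/(-209714))*(-77650 - 99050) = (549 - 1/209714)*(-176700) = (115132985/209714)*(-176700) = -10171999224750/104857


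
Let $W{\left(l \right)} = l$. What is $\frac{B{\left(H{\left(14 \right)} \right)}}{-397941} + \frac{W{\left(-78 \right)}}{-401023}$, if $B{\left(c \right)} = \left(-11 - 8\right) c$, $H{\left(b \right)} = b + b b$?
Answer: $\frac{543707056}{53194497881} \approx 0.010221$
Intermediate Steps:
$H{\left(b \right)} = b + b^{2}$
$B{\left(c \right)} = - 19 c$
$\frac{B{\left(H{\left(14 \right)} \right)}}{-397941} + \frac{W{\left(-78 \right)}}{-401023} = \frac{\left(-19\right) 14 \left(1 + 14\right)}{-397941} - \frac{78}{-401023} = - 19 \cdot 14 \cdot 15 \left(- \frac{1}{397941}\right) - - \frac{78}{401023} = \left(-19\right) 210 \left(- \frac{1}{397941}\right) + \frac{78}{401023} = \left(-3990\right) \left(- \frac{1}{397941}\right) + \frac{78}{401023} = \frac{1330}{132647} + \frac{78}{401023} = \frac{543707056}{53194497881}$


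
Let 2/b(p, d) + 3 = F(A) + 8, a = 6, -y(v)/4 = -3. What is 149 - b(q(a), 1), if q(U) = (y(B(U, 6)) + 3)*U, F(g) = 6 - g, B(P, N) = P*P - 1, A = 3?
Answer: 595/4 ≈ 148.75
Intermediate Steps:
B(P, N) = -1 + P² (B(P, N) = P² - 1 = -1 + P²)
y(v) = 12 (y(v) = -4*(-3) = 12)
q(U) = 15*U (q(U) = (12 + 3)*U = 15*U)
b(p, d) = ¼ (b(p, d) = 2/(-3 + ((6 - 1*3) + 8)) = 2/(-3 + ((6 - 3) + 8)) = 2/(-3 + (3 + 8)) = 2/(-3 + 11) = 2/8 = 2*(⅛) = ¼)
149 - b(q(a), 1) = 149 - 1*¼ = 149 - ¼ = 595/4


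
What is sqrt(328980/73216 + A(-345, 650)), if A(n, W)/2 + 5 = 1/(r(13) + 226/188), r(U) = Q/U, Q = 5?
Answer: I*sqrt(83574908483066)/4436432 ≈ 2.0606*I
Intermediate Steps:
r(U) = 5/U
A(n, W) = -16946/1939 (A(n, W) = -10 + 2/(5/13 + 226/188) = -10 + 2/(5*(1/13) + 226*(1/188)) = -10 + 2/(5/13 + 113/94) = -10 + 2/(1939/1222) = -10 + 2*(1222/1939) = -10 + 2444/1939 = -16946/1939)
sqrt(328980/73216 + A(-345, 650)) = sqrt(328980/73216 - 16946/1939) = sqrt(328980*(1/73216) - 16946/1939) = sqrt(82245/18304 - 16946/1939) = sqrt(-150706529/35491456) = I*sqrt(83574908483066)/4436432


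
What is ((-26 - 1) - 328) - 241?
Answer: -596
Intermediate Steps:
((-26 - 1) - 328) - 241 = (-27 - 328) - 241 = -355 - 241 = -596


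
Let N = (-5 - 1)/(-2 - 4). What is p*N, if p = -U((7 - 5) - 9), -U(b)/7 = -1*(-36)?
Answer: 252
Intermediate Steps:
U(b) = -252 (U(b) = -(-7)*(-36) = -7*36 = -252)
N = 1 (N = -6/(-6) = -6*(-⅙) = 1)
p = 252 (p = -1*(-252) = 252)
p*N = 252*1 = 252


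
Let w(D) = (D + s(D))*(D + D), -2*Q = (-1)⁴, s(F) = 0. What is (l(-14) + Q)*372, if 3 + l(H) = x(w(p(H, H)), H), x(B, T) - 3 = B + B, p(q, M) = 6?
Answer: 53382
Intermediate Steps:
Q = -½ (Q = -½*(-1)⁴ = -½*1 = -½ ≈ -0.50000)
w(D) = 2*D² (w(D) = (D + 0)*(D + D) = D*(2*D) = 2*D²)
x(B, T) = 3 + 2*B (x(B, T) = 3 + (B + B) = 3 + 2*B)
l(H) = 144 (l(H) = -3 + (3 + 2*(2*6²)) = -3 + (3 + 2*(2*36)) = -3 + (3 + 2*72) = -3 + (3 + 144) = -3 + 147 = 144)
(l(-14) + Q)*372 = (144 - ½)*372 = (287/2)*372 = 53382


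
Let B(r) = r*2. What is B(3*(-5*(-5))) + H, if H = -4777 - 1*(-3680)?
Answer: -947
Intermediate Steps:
H = -1097 (H = -4777 + 3680 = -1097)
B(r) = 2*r
B(3*(-5*(-5))) + H = 2*(3*(-5*(-5))) - 1097 = 2*(3*25) - 1097 = 2*75 - 1097 = 150 - 1097 = -947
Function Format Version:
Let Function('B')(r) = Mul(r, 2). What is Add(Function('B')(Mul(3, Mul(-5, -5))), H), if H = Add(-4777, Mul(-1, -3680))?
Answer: -947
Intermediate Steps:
H = -1097 (H = Add(-4777, 3680) = -1097)
Function('B')(r) = Mul(2, r)
Add(Function('B')(Mul(3, Mul(-5, -5))), H) = Add(Mul(2, Mul(3, Mul(-5, -5))), -1097) = Add(Mul(2, Mul(3, 25)), -1097) = Add(Mul(2, 75), -1097) = Add(150, -1097) = -947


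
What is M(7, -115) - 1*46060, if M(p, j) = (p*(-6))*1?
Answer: -46102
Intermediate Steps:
M(p, j) = -6*p (M(p, j) = -6*p*1 = -6*p)
M(7, -115) - 1*46060 = -6*7 - 1*46060 = -42 - 46060 = -46102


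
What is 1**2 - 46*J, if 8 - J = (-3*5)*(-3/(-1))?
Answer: -2437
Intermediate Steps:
J = 53 (J = 8 - (-3*5)*(-3/(-1)) = 8 - (-15)*(-3*(-1)) = 8 - (-15)*3 = 8 - 1*(-45) = 8 + 45 = 53)
1**2 - 46*J = 1**2 - 46*53 = 1 - 2438 = -2437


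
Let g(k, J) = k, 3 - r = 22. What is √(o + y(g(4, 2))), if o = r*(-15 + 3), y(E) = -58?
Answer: √170 ≈ 13.038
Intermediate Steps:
r = -19 (r = 3 - 1*22 = 3 - 22 = -19)
o = 228 (o = -19*(-15 + 3) = -19*(-12) = 228)
√(o + y(g(4, 2))) = √(228 - 58) = √170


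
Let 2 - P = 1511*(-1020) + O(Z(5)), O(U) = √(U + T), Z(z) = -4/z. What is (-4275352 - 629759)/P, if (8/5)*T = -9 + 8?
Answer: -302394599425680/95014610131417 - 9810222*I*√570/95014610131417 ≈ -3.1826 - 2.4651e-6*I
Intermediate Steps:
T = -5/8 (T = 5*(-9 + 8)/8 = (5/8)*(-1) = -5/8 ≈ -0.62500)
O(U) = √(-5/8 + U) (O(U) = √(U - 5/8) = √(-5/8 + U))
P = 1541222 - I*√570/20 (P = 2 - (1511*(-1020) + √(-10 + 16*(-4/5))/4) = 2 - (-1541220 + √(-10 + 16*(-4*⅕))/4) = 2 - (-1541220 + √(-10 + 16*(-⅘))/4) = 2 - (-1541220 + √(-10 - 64/5)/4) = 2 - (-1541220 + √(-114/5)/4) = 2 - (-1541220 + (I*√570/5)/4) = 2 - (-1541220 + I*√570/20) = 2 + (1541220 - I*√570/20) = 1541222 - I*√570/20 ≈ 1.5412e+6 - 1.1937*I)
(-4275352 - 629759)/P = (-4275352 - 629759)/(1541222 - I*√570/20) = -4905111/(1541222 - I*√570/20)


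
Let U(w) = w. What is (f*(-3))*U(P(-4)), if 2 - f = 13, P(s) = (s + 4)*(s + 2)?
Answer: 0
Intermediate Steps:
P(s) = (2 + s)*(4 + s) (P(s) = (4 + s)*(2 + s) = (2 + s)*(4 + s))
f = -11 (f = 2 - 1*13 = 2 - 13 = -11)
(f*(-3))*U(P(-4)) = (-11*(-3))*(8 + (-4)**2 + 6*(-4)) = 33*(8 + 16 - 24) = 33*0 = 0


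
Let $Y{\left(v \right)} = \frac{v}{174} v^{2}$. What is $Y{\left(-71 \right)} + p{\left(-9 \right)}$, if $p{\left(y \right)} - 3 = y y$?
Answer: $- \frac{343295}{174} \approx -1973.0$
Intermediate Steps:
$p{\left(y \right)} = 3 + y^{2}$ ($p{\left(y \right)} = 3 + y y = 3 + y^{2}$)
$Y{\left(v \right)} = \frac{v^{3}}{174}$ ($Y{\left(v \right)} = v \frac{1}{174} v^{2} = \frac{v}{174} v^{2} = \frac{v^{3}}{174}$)
$Y{\left(-71 \right)} + p{\left(-9 \right)} = \frac{\left(-71\right)^{3}}{174} + \left(3 + \left(-9\right)^{2}\right) = \frac{1}{174} \left(-357911\right) + \left(3 + 81\right) = - \frac{357911}{174} + 84 = - \frac{343295}{174}$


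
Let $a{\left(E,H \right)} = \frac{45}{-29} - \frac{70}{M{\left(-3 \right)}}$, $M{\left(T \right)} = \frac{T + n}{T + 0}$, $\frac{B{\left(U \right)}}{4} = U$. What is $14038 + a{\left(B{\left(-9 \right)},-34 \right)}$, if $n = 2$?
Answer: $\frac{400967}{29} \approx 13826.0$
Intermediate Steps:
$B{\left(U \right)} = 4 U$
$M{\left(T \right)} = \frac{2 + T}{T}$ ($M{\left(T \right)} = \frac{T + 2}{T + 0} = \frac{2 + T}{T}$)
$a{\left(E,H \right)} = - \frac{6135}{29}$ ($a{\left(E,H \right)} = \frac{45}{-29} - \frac{70}{\frac{1}{-3} \left(2 - 3\right)} = 45 \left(- \frac{1}{29}\right) - \frac{70}{\left(- \frac{1}{3}\right) \left(-1\right)} = - \frac{45}{29} - 70 \frac{1}{\frac{1}{3}} = - \frac{45}{29} - 210 = - \frac{6135}{29}$)
$14038 + a{\left(B{\left(-9 \right)},-34 \right)} = 14038 - \frac{6135}{29} = \frac{400967}{29}$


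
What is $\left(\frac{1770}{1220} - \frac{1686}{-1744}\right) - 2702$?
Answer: $- \frac{143596189}{53192} \approx -2699.6$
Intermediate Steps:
$\left(\frac{1770}{1220} - \frac{1686}{-1744}\right) - 2702 = \left(1770 \cdot \frac{1}{1220} - - \frac{843}{872}\right) - 2702 = \left(\frac{177}{122} + \frac{843}{872}\right) - 2702 = \frac{128595}{53192} - 2702 = - \frac{143596189}{53192}$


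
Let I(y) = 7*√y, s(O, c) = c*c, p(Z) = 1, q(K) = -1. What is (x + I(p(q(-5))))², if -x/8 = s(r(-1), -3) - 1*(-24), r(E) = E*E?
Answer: 66049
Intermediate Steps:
r(E) = E²
s(O, c) = c²
x = -264 (x = -8*((-3)² - 1*(-24)) = -8*(9 + 24) = -8*33 = -264)
(x + I(p(q(-5))))² = (-264 + 7*√1)² = (-264 + 7*1)² = (-264 + 7)² = (-257)² = 66049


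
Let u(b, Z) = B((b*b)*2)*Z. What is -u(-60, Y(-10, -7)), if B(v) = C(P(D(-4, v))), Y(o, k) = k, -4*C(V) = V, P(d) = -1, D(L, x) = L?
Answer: 7/4 ≈ 1.7500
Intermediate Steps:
C(V) = -V/4
B(v) = ¼ (B(v) = -¼*(-1) = ¼)
u(b, Z) = Z/4
-u(-60, Y(-10, -7)) = -(-7)/4 = -1*(-7/4) = 7/4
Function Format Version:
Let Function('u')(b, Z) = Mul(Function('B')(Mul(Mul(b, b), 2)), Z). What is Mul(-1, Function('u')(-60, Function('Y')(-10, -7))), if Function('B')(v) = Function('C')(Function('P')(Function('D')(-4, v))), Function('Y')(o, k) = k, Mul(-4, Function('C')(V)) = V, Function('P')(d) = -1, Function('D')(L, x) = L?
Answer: Rational(7, 4) ≈ 1.7500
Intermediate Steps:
Function('C')(V) = Mul(Rational(-1, 4), V)
Function('B')(v) = Rational(1, 4) (Function('B')(v) = Mul(Rational(-1, 4), -1) = Rational(1, 4))
Function('u')(b, Z) = Mul(Rational(1, 4), Z)
Mul(-1, Function('u')(-60, Function('Y')(-10, -7))) = Mul(-1, Mul(Rational(1, 4), -7)) = Mul(-1, Rational(-7, 4)) = Rational(7, 4)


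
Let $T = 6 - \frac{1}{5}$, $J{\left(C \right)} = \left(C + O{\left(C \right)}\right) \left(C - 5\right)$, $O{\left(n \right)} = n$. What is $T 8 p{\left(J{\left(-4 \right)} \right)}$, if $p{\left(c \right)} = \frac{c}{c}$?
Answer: $\frac{232}{5} \approx 46.4$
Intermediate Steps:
$J{\left(C \right)} = 2 C \left(-5 + C\right)$ ($J{\left(C \right)} = \left(C + C\right) \left(C - 5\right) = 2 C \left(-5 + C\right)$)
$p{\left(c \right)} = 1$
$T = \frac{29}{5}$ ($T = 6 - \frac{1}{5} = \frac{29}{5} \approx 5.8$)
$T 8 p{\left(J{\left(-4 \right)} \right)} = \frac{29}{5} \cdot 8 \cdot 1 = \frac{232}{5} \cdot 1 = \frac{232}{5}$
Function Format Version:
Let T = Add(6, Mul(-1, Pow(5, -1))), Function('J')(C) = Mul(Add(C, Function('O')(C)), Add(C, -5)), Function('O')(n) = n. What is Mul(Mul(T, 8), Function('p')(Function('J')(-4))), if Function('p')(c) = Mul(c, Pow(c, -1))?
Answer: Rational(232, 5) ≈ 46.400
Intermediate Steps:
Function('J')(C) = Mul(2, C, Add(-5, C)) (Function('J')(C) = Mul(Add(C, C), Add(C, -5)) = Mul(Mul(2, C), Add(-5, C)) = Mul(2, C, Add(-5, C)))
Function('p')(c) = 1
T = Rational(29, 5) (T = Add(6, Mul(-1, Rational(1, 5))) = Add(6, Rational(-1, 5)) = Rational(29, 5) ≈ 5.8000)
Mul(Mul(T, 8), Function('p')(Function('J')(-4))) = Mul(Mul(Rational(29, 5), 8), 1) = Mul(Rational(232, 5), 1) = Rational(232, 5)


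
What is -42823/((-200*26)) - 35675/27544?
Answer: 124250839/17903600 ≈ 6.9400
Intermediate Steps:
-42823/((-200*26)) - 35675/27544 = -42823/((-20*260)) - 35675*1/27544 = -42823/(-5200) - 35675/27544 = -42823*(-1/5200) - 35675/27544 = 42823/5200 - 35675/27544 = 124250839/17903600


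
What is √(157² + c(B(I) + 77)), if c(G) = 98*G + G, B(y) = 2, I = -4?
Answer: √32470 ≈ 180.19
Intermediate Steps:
c(G) = 99*G
√(157² + c(B(I) + 77)) = √(157² + 99*(2 + 77)) = √(24649 + 99*79) = √(24649 + 7821) = √32470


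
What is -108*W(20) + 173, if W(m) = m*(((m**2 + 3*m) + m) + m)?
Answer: -1079827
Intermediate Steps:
W(m) = m*(m**2 + 5*m) (W(m) = m*((m**2 + 4*m) + m) = m*(m**2 + 5*m))
-108*W(20) + 173 = -108*20**2*(5 + 20) + 173 = -43200*25 + 173 = -108*10000 + 173 = -1080000 + 173 = -1079827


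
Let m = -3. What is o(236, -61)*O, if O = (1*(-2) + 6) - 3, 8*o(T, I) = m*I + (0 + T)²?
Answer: 55879/8 ≈ 6984.9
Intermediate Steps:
o(T, I) = -3*I/8 + T²/8 (o(T, I) = (-3*I + (0 + T)²)/8 = (-3*I + T²)/8 = (T² - 3*I)/8 = -3*I/8 + T²/8)
O = 1 (O = (-2 + 6) - 3 = 4 - 3 = 1)
o(236, -61)*O = (-3/8*(-61) + (⅛)*236²)*1 = (183/8 + (⅛)*55696)*1 = (183/8 + 6962)*1 = (55879/8)*1 = 55879/8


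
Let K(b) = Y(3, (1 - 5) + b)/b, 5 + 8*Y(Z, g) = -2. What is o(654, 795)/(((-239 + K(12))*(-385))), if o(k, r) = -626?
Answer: -60096/8836135 ≈ -0.0068012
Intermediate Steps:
Y(Z, g) = -7/8 (Y(Z, g) = -5/8 + (⅛)*(-2) = -5/8 - ¼ = -7/8)
K(b) = -7/(8*b)
o(654, 795)/(((-239 + K(12))*(-385))) = -626*(-1/(385*(-239 - 7/8/12))) = -626*(-1/(385*(-239 - 7/8*1/12))) = -626*(-1/(385*(-239 - 7/96))) = -626/((-22951/96*(-385))) = -626/8836135/96 = -626*96/8836135 = -60096/8836135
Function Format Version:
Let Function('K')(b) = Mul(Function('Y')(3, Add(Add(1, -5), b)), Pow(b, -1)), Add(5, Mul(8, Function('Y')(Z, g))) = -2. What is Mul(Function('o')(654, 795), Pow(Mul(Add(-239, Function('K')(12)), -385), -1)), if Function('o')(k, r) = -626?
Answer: Rational(-60096, 8836135) ≈ -0.0068012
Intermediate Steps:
Function('Y')(Z, g) = Rational(-7, 8) (Function('Y')(Z, g) = Add(Rational(-5, 8), Mul(Rational(1, 8), -2)) = Add(Rational(-5, 8), Rational(-1, 4)) = Rational(-7, 8))
Function('K')(b) = Mul(Rational(-7, 8), Pow(b, -1))
Mul(Function('o')(654, 795), Pow(Mul(Add(-239, Function('K')(12)), -385), -1)) = Mul(-626, Pow(Mul(Add(-239, Mul(Rational(-7, 8), Pow(12, -1))), -385), -1)) = Mul(-626, Pow(Mul(Add(-239, Mul(Rational(-7, 8), Rational(1, 12))), -385), -1)) = Mul(-626, Pow(Mul(Add(-239, Rational(-7, 96)), -385), -1)) = Mul(-626, Pow(Mul(Rational(-22951, 96), -385), -1)) = Mul(-626, Pow(Rational(8836135, 96), -1)) = Mul(-626, Rational(96, 8836135)) = Rational(-60096, 8836135)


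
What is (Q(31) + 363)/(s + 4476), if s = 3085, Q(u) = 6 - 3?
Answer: 366/7561 ≈ 0.048406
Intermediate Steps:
Q(u) = 3
(Q(31) + 363)/(s + 4476) = (3 + 363)/(3085 + 4476) = 366/7561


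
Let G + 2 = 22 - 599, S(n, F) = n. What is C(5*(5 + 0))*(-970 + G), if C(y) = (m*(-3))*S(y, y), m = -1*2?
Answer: -232350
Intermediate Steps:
m = -2
C(y) = 6*y (C(y) = (-2*(-3))*y = 6*y)
G = -579 (G = -2 + (22 - 599) = -2 - 577 = -579)
C(5*(5 + 0))*(-970 + G) = (6*(5*(5 + 0)))*(-970 - 579) = (6*(5*5))*(-1549) = (6*25)*(-1549) = 150*(-1549) = -232350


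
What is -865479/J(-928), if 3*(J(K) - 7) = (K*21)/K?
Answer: -865479/14 ≈ -61820.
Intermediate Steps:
J(K) = 14 (J(K) = 7 + ((K*21)/K)/3 = 7 + ((21*K)/K)/3 = 7 + (1/3)*21 = 7 + 7 = 14)
-865479/J(-928) = -865479/14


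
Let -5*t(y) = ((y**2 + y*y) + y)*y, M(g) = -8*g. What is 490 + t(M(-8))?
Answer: -525934/5 ≈ -1.0519e+5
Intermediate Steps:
t(y) = -y*(y + 2*y**2)/5 (t(y) = -((y**2 + y*y) + y)*y/5 = -((y**2 + y**2) + y)*y/5 = -(2*y**2 + y)*y/5 = -(y + 2*y**2)*y/5 = -y*(y + 2*y**2)/5)
490 + t(M(-8)) = 490 + (-8*(-8))**2*(-1 - (-16)*(-8))/5 = 490 + (1/5)*64**2*(-1 - 2*64) = 490 + (1/5)*4096*(-1 - 128) = 490 + (1/5)*4096*(-129) = 490 - 528384/5 = -525934/5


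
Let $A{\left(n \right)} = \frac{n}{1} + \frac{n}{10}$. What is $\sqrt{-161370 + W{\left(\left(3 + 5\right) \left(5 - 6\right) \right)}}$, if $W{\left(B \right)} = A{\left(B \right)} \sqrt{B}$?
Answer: $\frac{\sqrt{-4034250 - 440 i \sqrt{2}}}{5} \approx 0.03098 - 401.71 i$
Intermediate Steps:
$A{\left(n \right)} = \frac{11 n}{10}$ ($A{\left(n \right)} = n 1 + n \frac{1}{10} = n + \frac{n}{10} = \frac{11 n}{10}$)
$W{\left(B \right)} = \frac{11 B^{\frac{3}{2}}}{10}$ ($W{\left(B \right)} = \frac{11 B}{10} \sqrt{B} = \frac{11 B^{\frac{3}{2}}}{10}$)
$\sqrt{-161370 + W{\left(\left(3 + 5\right) \left(5 - 6\right) \right)}} = \sqrt{-161370 + \frac{11 \left(\left(3 + 5\right) \left(5 - 6\right)\right)^{\frac{3}{2}}}{10}} = \sqrt{-161370 + \frac{11 \left(8 \left(-1\right)\right)^{\frac{3}{2}}}{10}} = \sqrt{-161370 + \frac{11 \left(-8\right)^{\frac{3}{2}}}{10}} = \sqrt{-161370 + \frac{11 \left(- 16 i \sqrt{2}\right)}{10}} = \sqrt{-161370 - \frac{88 i \sqrt{2}}{5}}$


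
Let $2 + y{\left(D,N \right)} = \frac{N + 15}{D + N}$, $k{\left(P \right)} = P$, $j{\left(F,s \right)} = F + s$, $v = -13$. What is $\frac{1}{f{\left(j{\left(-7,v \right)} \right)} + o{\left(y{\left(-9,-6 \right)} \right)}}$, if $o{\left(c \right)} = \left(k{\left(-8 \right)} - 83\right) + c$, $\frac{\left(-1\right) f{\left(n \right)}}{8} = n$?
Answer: $\frac{5}{332} \approx 0.01506$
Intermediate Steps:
$f{\left(n \right)} = - 8 n$
$y{\left(D,N \right)} = -2 + \frac{15 + N}{D + N}$ ($y{\left(D,N \right)} = -2 + \frac{N + 15}{D + N} = -2 + \frac{15 + N}{D + N}$)
$o{\left(c \right)} = -91 + c$ ($o{\left(c \right)} = \left(-8 - 83\right) + c = -91 + c$)
$\frac{1}{f{\left(j{\left(-7,v \right)} \right)} + o{\left(y{\left(-9,-6 \right)} \right)}} = \frac{1}{- 8 \left(-7 - 13\right) - \left(91 - \frac{15 - -6 - -18}{-9 - 6}\right)} = \frac{1}{\left(-8\right) \left(-20\right) - \left(91 - \frac{15 + 6 + 18}{-15}\right)} = \frac{1}{160 - \frac{468}{5}} = \frac{1}{\frac{332}{5}} = \frac{5}{332}$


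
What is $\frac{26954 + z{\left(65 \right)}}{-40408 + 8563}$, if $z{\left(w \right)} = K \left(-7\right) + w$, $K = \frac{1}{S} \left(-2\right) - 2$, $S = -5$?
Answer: $- \frac{135151}{159225} \approx -0.84881$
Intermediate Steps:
$K = - \frac{8}{5}$ ($K = \frac{1}{-5} \left(-2\right) - 2 = \left(- \frac{1}{5}\right) \left(-2\right) - 2 = \frac{2}{5} - 2 = - \frac{8}{5} \approx -1.6$)
$z{\left(w \right)} = \frac{56}{5} + w$ ($z{\left(w \right)} = \left(- \frac{8}{5}\right) \left(-7\right) + w = \frac{56}{5} + w$)
$\frac{26954 + z{\left(65 \right)}}{-40408 + 8563} = \frac{26954 + \left(\frac{56}{5} + 65\right)}{-40408 + 8563} = \frac{26954 + \frac{381}{5}}{-31845} = \frac{135151}{5} \left(- \frac{1}{31845}\right) = - \frac{135151}{159225}$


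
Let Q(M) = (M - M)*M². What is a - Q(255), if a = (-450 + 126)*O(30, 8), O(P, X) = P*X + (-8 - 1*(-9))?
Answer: -78084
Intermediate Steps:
O(P, X) = 1 + P*X (O(P, X) = P*X + (-8 + 9) = P*X + 1 = 1 + P*X)
Q(M) = 0 (Q(M) = 0*M² = 0)
a = -78084 (a = (-450 + 126)*(1 + 30*8) = -324*(1 + 240) = -324*241 = -78084)
a - Q(255) = -78084 - 1*0 = -78084 + 0 = -78084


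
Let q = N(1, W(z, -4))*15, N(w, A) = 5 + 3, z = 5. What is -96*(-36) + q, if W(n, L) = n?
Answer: 3576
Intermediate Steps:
N(w, A) = 8
q = 120 (q = 8*15 = 120)
-96*(-36) + q = -96*(-36) + 120 = 3456 + 120 = 3576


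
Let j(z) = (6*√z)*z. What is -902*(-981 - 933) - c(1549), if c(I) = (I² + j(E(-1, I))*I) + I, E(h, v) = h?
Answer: -674522 + 9294*I ≈ -6.7452e+5 + 9294.0*I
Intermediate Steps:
j(z) = 6*z^(3/2)
c(I) = I + I² - 6*I*I (c(I) = (I² + (6*(-1)^(3/2))*I) + I = (I² + (6*(-I))*I) + I = (I² + (-6*I)*I) + I = (I² - 6*I*I) + I = I + I² - 6*I*I)
-902*(-981 - 933) - c(1549) = -902*(-981 - 933) - 1549*(1 + 1549 - 6*I) = -902*(-1914) - 1549*(1550 - 6*I) = 1726428 - (2400950 - 9294*I) = 1726428 + (-2400950 + 9294*I) = -674522 + 9294*I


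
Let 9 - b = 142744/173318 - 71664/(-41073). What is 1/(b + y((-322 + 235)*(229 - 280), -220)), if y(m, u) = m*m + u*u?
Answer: 1186448369/23415003992434238 ≈ 5.0670e-8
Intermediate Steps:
y(m, u) = m**2 + u**2
b = 7630771077/1186448369 (b = 9 - (142744/173318 - 71664/(-41073)) = 9 - (142744*(1/173318) - 71664*(-1/41073)) = 9 - (71372/86659 + 23888/13691) = 9 - 1*3047264244/1186448369 = 9 - 3047264244/1186448369 = 7630771077/1186448369 ≈ 6.4316)
1/(b + y((-322 + 235)*(229 - 280), -220)) = 1/(7630771077/1186448369 + (((-322 + 235)*(229 - 280))**2 + (-220)**2)) = 1/(7630771077/1186448369 + ((-87*(-51))**2 + 48400)) = 1/(7630771077/1186448369 + (4437**2 + 48400)) = 1/(7630771077/1186448369 + (19686969 + 48400)) = 1/(7630771077/1186448369 + 19735369) = 1/(23415003992434238/1186448369) = 1186448369/23415003992434238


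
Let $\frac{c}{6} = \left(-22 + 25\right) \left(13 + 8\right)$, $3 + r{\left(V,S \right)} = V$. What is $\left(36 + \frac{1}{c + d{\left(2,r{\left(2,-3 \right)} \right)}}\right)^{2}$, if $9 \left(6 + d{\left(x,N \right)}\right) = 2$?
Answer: $\frac{14546530881}{11222500} \approx 1296.2$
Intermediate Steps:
$r{\left(V,S \right)} = -3 + V$
$d{\left(x,N \right)} = - \frac{52}{9}$ ($d{\left(x,N \right)} = -6 + \frac{1}{9} \cdot 2 = -6 + \frac{2}{9} = - \frac{52}{9}$)
$c = 378$ ($c = 6 \left(-22 + 25\right) \left(13 + 8\right) = 6 \cdot 3 \cdot 21 = 6 \cdot 63 = 378$)
$\left(36 + \frac{1}{c + d{\left(2,r{\left(2,-3 \right)} \right)}}\right)^{2} = \left(36 + \frac{1}{378 - \frac{52}{9}}\right)^{2} = \left(36 + \frac{1}{\frac{3350}{9}}\right)^{2} = \left(36 + \frac{9}{3350}\right)^{2} = \left(\frac{120609}{3350}\right)^{2} = \frac{14546530881}{11222500}$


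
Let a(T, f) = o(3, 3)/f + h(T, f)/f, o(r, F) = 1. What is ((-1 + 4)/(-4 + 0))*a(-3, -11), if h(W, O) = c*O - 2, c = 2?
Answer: -69/44 ≈ -1.5682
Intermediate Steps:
h(W, O) = -2 + 2*O (h(W, O) = 2*O - 2 = -2 + 2*O)
a(T, f) = 1/f + (-2 + 2*f)/f
((-1 + 4)/(-4 + 0))*a(-3, -11) = ((-1 + 4)/(-4 + 0))*(2 - 1/(-11)) = (3/(-4))*(2 - 1*(-1/11)) = (3*(-¼))*(2 + 1/11) = -¾*23/11 = -69/44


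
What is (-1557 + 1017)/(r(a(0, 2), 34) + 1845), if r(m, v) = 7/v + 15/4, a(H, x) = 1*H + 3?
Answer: -36720/125729 ≈ -0.29206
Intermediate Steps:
a(H, x) = 3 + H (a(H, x) = H + 3 = 3 + H)
r(m, v) = 15/4 + 7/v (r(m, v) = 7/v + 15*(¼) = 7/v + 15/4 = 15/4 + 7/v)
(-1557 + 1017)/(r(a(0, 2), 34) + 1845) = (-1557 + 1017)/((15/4 + 7/34) + 1845) = -540/((15/4 + 7*(1/34)) + 1845) = -540/((15/4 + 7/34) + 1845) = -540/(269/68 + 1845) = -540/125729/68 = -540*68/125729 = -36720/125729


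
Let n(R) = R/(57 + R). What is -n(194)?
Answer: -194/251 ≈ -0.77291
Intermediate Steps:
n(R) = R/(57 + R)
-n(194) = -194/(57 + 194) = -194/251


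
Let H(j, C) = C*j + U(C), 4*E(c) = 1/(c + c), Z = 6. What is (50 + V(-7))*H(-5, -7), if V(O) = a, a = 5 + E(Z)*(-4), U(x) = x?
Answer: 4613/3 ≈ 1537.7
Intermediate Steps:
E(c) = 1/(8*c) (E(c) = 1/(4*(c + c)) = 1/(4*((2*c))) = (1/(2*c))/4 = 1/(8*c))
a = 59/12 (a = 5 + ((1/8)/6)*(-4) = 5 + ((1/8)*(1/6))*(-4) = 5 + (1/48)*(-4) = 5 - 1/12 = 59/12 ≈ 4.9167)
V(O) = 59/12
H(j, C) = C + C*j (H(j, C) = C*j + C = C + C*j)
(50 + V(-7))*H(-5, -7) = (50 + 59/12)*(-7*(1 - 5)) = 659*(-7*(-4))/12 = (659/12)*28 = 4613/3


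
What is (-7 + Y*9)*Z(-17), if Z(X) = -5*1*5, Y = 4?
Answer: -725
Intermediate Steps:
Z(X) = -25 (Z(X) = -5*5 = -25)
(-7 + Y*9)*Z(-17) = (-7 + 4*9)*(-25) = (-7 + 36)*(-25) = 29*(-25) = -725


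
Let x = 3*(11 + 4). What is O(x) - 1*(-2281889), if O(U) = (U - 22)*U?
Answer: 2282924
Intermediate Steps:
x = 45 (x = 3*15 = 45)
O(U) = U*(-22 + U) (O(U) = (-22 + U)*U = U*(-22 + U))
O(x) - 1*(-2281889) = 45*(-22 + 45) - 1*(-2281889) = 45*23 + 2281889 = 1035 + 2281889 = 2282924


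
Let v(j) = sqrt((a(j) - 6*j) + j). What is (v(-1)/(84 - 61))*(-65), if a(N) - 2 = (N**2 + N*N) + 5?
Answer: -65*sqrt(14)/23 ≈ -10.574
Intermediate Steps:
a(N) = 7 + 2*N**2 (a(N) = 2 + ((N**2 + N*N) + 5) = 2 + ((N**2 + N**2) + 5) = 2 + (2*N**2 + 5) = 2 + (5 + 2*N**2) = 7 + 2*N**2)
v(j) = sqrt(7 - 5*j + 2*j**2) (v(j) = sqrt(((7 + 2*j**2) - 6*j) + j) = sqrt((7 - 6*j + 2*j**2) + j) = sqrt(7 - 5*j + 2*j**2))
(v(-1)/(84 - 61))*(-65) = (sqrt(7 - 5*(-1) + 2*(-1)**2)/(84 - 61))*(-65) = (sqrt(7 + 5 + 2*1)/23)*(-65) = (sqrt(7 + 5 + 2)*(1/23))*(-65) = (sqrt(14)*(1/23))*(-65) = (sqrt(14)/23)*(-65) = -65*sqrt(14)/23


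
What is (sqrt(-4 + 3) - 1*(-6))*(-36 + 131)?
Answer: 570 + 95*I ≈ 570.0 + 95.0*I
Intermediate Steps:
(sqrt(-4 + 3) - 1*(-6))*(-36 + 131) = (sqrt(-1) + 6)*95 = (I + 6)*95 = (6 + I)*95 = 570 + 95*I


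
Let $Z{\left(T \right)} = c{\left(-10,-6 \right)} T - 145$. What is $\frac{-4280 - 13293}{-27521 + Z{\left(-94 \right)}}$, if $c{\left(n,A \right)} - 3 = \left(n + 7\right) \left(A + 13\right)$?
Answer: $\frac{17573}{25974} \approx 0.67656$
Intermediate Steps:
$c{\left(n,A \right)} = 3 + \left(7 + n\right) \left(13 + A\right)$ ($c{\left(n,A \right)} = 3 + \left(n + 7\right) \left(A + 13\right) = 3 + \left(7 + n\right) \left(13 + A\right)$)
$Z{\left(T \right)} = -145 - 18 T$ ($Z{\left(T \right)} = \left(94 + 7 \left(-6\right) + 13 \left(-10\right) - -60\right) T - 145 = \left(94 - 42 - 130 + 60\right) T - 145 = - 18 T - 145 = -145 - 18 T$)
$\frac{-4280 - 13293}{-27521 + Z{\left(-94 \right)}} = \frac{-4280 - 13293}{-27521 - -1547} = - \frac{17573}{-27521 + \left(-145 + 1692\right)} = - \frac{17573}{-27521 + 1547} = - \frac{17573}{-25974} = \left(-17573\right) \left(- \frac{1}{25974}\right) = \frac{17573}{25974}$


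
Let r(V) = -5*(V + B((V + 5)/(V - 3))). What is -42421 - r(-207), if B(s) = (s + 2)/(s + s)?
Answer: -8776557/202 ≈ -43448.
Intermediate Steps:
B(s) = (2 + s)/(2*s) (B(s) = (2 + s)/((2*s)) = (2 + s)*(1/(2*s)) = (2 + s)/(2*s))
r(V) = -5*V - 5*(-3 + V)*(2 + (5 + V)/(-3 + V))/(2*(5 + V)) (r(V) = -5*(V + (2 + (V + 5)/(V - 3))/(2*(((V + 5)/(V - 3))))) = -5*(V + (2 + (5 + V)/(-3 + V))/(2*(((5 + V)/(-3 + V))))) = -5*(V + ((-3 + V)/(5 + V))*(2 + (5 + V)/(-3 + V))/2) = -5*(V + (-3 + V)*(2 + (5 + V)/(-3 + V))/(2*(5 + V))) = -5*V - 5*(-3 + V)*(2 + (5 + V)/(-3 + V))/(2*(5 + V)))
-42421 - r(-207) = -42421 - 5*(1 - 13*(-207) - 2*(-207)²)/(2*(5 - 207)) = -42421 - 5*(1 + 2691 - 2*42849)/(2*(-202)) = -42421 - 5*(-1)*(1 + 2691 - 85698)/(2*202) = -42421 - 5*(-1)*(-83006)/(2*202) = -42421 - 1*207515/202 = -42421 - 207515/202 = -8776557/202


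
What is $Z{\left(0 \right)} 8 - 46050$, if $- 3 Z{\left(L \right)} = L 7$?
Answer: $-46050$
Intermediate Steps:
$Z{\left(L \right)} = - \frac{7 L}{3}$ ($Z{\left(L \right)} = - \frac{L 7}{3} = - \frac{7 L}{3}$)
$Z{\left(0 \right)} 8 - 46050 = \left(- \frac{7}{3}\right) 0 \cdot 8 - 46050 = 0 \cdot 8 - 46050 = 0 - 46050 = -46050$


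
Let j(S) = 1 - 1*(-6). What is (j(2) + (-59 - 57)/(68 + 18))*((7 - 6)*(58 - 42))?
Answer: 3888/43 ≈ 90.419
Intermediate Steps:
j(S) = 7 (j(S) = 1 + 6 = 7)
(j(2) + (-59 - 57)/(68 + 18))*((7 - 6)*(58 - 42)) = (7 + (-59 - 57)/(68 + 18))*((7 - 6)*(58 - 42)) = (7 - 116/86)*(1*16) = (7 - 116*1/86)*16 = (7 - 58/43)*16 = (243/43)*16 = 3888/43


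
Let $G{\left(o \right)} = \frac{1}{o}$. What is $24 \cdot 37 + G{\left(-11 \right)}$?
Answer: $\frac{9767}{11} \approx 887.91$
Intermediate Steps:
$24 \cdot 37 + G{\left(-11 \right)} = 24 \cdot 37 + \frac{1}{-11} = 888 - \frac{1}{11} = \frac{9767}{11}$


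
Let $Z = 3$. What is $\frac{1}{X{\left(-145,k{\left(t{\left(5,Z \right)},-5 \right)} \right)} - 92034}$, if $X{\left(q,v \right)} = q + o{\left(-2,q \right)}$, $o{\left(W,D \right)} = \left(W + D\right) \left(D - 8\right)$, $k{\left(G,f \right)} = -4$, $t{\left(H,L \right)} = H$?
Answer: $- \frac{1}{69688} \approx -1.435 \cdot 10^{-5}$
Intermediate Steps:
$o{\left(W,D \right)} = \left(-8 + D\right) \left(D + W\right)$ ($o{\left(W,D \right)} = \left(D + W\right) \left(-8 + D\right) = \left(-8 + D\right) \left(D + W\right)$)
$X{\left(q,v \right)} = 16 + q^{2} - 9 q$ ($X{\left(q,v \right)} = q + \left(q^{2} - 8 q - -16 + q \left(-2\right)\right) = q + \left(q^{2} - 8 q + 16 - 2 q\right) = q + \left(16 + q^{2} - 10 q\right) = 16 + q^{2} - 9 q$)
$\frac{1}{X{\left(-145,k{\left(t{\left(5,Z \right)},-5 \right)} \right)} - 92034} = \frac{1}{\left(16 + \left(-145\right)^{2} - -1305\right) - 92034} = \frac{1}{\left(16 + 21025 + 1305\right) - 92034} = \frac{1}{22346 - 92034} = \frac{1}{-69688} = - \frac{1}{69688}$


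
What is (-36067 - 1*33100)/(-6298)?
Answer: 69167/6298 ≈ 10.982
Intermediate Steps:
(-36067 - 1*33100)/(-6298) = (-36067 - 33100)*(-1/6298) = -69167*(-1/6298) = 69167/6298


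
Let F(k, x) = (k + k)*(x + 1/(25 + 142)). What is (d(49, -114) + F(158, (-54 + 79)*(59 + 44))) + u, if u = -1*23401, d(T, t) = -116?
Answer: 131960877/167 ≈ 7.9019e+5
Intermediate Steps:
u = -23401
F(k, x) = 2*k*(1/167 + x) (F(k, x) = (2*k)*(x + 1/167) = (2*k)*(1/167 + x) = 2*k*(1/167 + x))
(d(49, -114) + F(158, (-54 + 79)*(59 + 44))) + u = (-116 + (2/167)*158*(1 + 167*((-54 + 79)*(59 + 44)))) - 23401 = (-116 + (2/167)*158*(1 + 167*(25*103))) - 23401 = (-116 + (2/167)*158*(1 + 167*2575)) - 23401 = (-116 + (2/167)*158*(1 + 430025)) - 23401 = (-116 + (2/167)*158*430026) - 23401 = (-116 + 135888216/167) - 23401 = 135868844/167 - 23401 = 131960877/167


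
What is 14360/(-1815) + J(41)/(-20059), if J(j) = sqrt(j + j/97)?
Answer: -2872/363 - 7*sqrt(7954)/1945723 ≈ -7.9122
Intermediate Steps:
J(j) = 7*sqrt(194)*sqrt(j)/97 (J(j) = sqrt(j + j*(1/97)) = sqrt(j + j/97) = sqrt(98*j/97) = 7*sqrt(194)*sqrt(j)/97)
14360/(-1815) + J(41)/(-20059) = 14360/(-1815) + (7*sqrt(194)*sqrt(41)/97)/(-20059) = 14360*(-1/1815) + (7*sqrt(7954)/97)*(-1/20059) = -2872/363 - 7*sqrt(7954)/1945723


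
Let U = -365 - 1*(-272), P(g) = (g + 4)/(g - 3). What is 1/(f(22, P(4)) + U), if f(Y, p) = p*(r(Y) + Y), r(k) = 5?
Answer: 1/123 ≈ 0.0081301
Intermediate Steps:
P(g) = (4 + g)/(-3 + g)
f(Y, p) = p*(5 + Y)
U = -93 (U = -365 + 272 = -93)
1/(f(22, P(4)) + U) = 1/(((4 + 4)/(-3 + 4))*(5 + 22) - 93) = 1/((8/1)*27 - 93) = 1/((1*8)*27 - 93) = 1/(8*27 - 93) = 1/(216 - 93) = 1/123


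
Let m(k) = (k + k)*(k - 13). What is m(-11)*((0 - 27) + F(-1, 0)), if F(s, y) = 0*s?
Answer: -14256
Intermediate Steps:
F(s, y) = 0
m(k) = 2*k*(-13 + k) (m(k) = (2*k)*(-13 + k) = 2*k*(-13 + k))
m(-11)*((0 - 27) + F(-1, 0)) = (2*(-11)*(-13 - 11))*((0 - 27) + 0) = (2*(-11)*(-24))*(-27 + 0) = 528*(-27) = -14256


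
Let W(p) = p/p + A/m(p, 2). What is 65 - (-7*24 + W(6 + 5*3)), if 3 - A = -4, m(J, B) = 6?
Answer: 1385/6 ≈ 230.83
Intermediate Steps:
A = 7 (A = 3 - 1*(-4) = 3 + 4 = 7)
W(p) = 13/6 (W(p) = p/p + 7/6 = 1 + 7*(⅙) = 1 + 7/6 = 13/6)
65 - (-7*24 + W(6 + 5*3)) = 65 - (-7*24 + 13/6) = 65 - (-168 + 13/6) = 65 - 1*(-995/6) = 65 + 995/6 = 1385/6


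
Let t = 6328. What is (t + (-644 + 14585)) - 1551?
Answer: 18718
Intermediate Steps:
(t + (-644 + 14585)) - 1551 = (6328 + (-644 + 14585)) - 1551 = (6328 + 13941) - 1551 = 20269 - 1551 = 18718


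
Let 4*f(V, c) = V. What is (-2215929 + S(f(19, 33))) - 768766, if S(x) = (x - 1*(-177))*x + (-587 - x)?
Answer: -47750775/16 ≈ -2.9844e+6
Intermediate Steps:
f(V, c) = V/4
S(x) = -587 - x + x*(177 + x) (S(x) = (x + 177)*x + (-587 - x) = (177 + x)*x + (-587 - x) = x*(177 + x) + (-587 - x) = -587 - x + x*(177 + x))
(-2215929 + S(f(19, 33))) - 768766 = (-2215929 + (-587 + ((¼)*19)² + 176*((¼)*19))) - 768766 = (-2215929 + (-587 + (19/4)² + 176*(19/4))) - 768766 = (-2215929 + (-587 + 361/16 + 836)) - 768766 = (-2215929 + 4345/16) - 768766 = -35450519/16 - 768766 = -47750775/16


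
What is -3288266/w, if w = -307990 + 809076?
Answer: -1644133/250543 ≈ -6.5623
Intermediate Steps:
w = 501086
-3288266/w = -3288266/501086 = -3288266*1/501086 = -1644133/250543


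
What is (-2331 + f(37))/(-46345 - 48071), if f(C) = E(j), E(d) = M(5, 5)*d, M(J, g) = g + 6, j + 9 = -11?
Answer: 2551/94416 ≈ 0.027019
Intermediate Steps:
j = -20 (j = -9 - 11 = -20)
M(J, g) = 6 + g
E(d) = 11*d (E(d) = (6 + 5)*d = 11*d)
f(C) = -220 (f(C) = 11*(-20) = -220)
(-2331 + f(37))/(-46345 - 48071) = (-2331 - 220)/(-46345 - 48071) = -2551/(-94416) = -2551*(-1/94416) = 2551/94416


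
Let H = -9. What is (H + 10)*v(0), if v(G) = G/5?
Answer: 0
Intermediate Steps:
v(G) = G/5 (v(G) = G*(⅕) = G/5)
(H + 10)*v(0) = (-9 + 10)*((⅕)*0) = 1*0 = 0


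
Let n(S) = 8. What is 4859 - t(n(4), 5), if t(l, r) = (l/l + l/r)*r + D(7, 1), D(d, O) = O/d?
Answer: 33921/7 ≈ 4845.9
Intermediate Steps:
D(d, O) = O/d
t(l, r) = ⅐ + r*(1 + l/r) (t(l, r) = (l/l + l/r)*r + 1/7 = (1 + l/r)*r + 1*(⅐) = r*(1 + l/r) + ⅐ = ⅐ + r*(1 + l/r))
4859 - t(n(4), 5) = 4859 - (⅐ + 8 + 5) = 4859 - 1*92/7 = 4859 - 92/7 = 33921/7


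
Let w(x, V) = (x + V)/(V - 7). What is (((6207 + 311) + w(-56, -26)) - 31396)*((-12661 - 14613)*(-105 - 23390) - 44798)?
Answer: -15939181158368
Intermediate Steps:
w(x, V) = (V + x)/(-7 + V)
(((6207 + 311) + w(-56, -26)) - 31396)*((-12661 - 14613)*(-105 - 23390) - 44798) = (((6207 + 311) + (-26 - 56)/(-7 - 26)) - 31396)*((-12661 - 14613)*(-105 - 23390) - 44798) = ((6518 - 82/(-33)) - 31396)*(-27274*(-23495) - 44798) = ((6518 - 1/33*(-82)) - 31396)*(640802630 - 44798) = ((6518 + 82/33) - 31396)*640757832 = (215176/33 - 31396)*640757832 = -820892/33*640757832 = -15939181158368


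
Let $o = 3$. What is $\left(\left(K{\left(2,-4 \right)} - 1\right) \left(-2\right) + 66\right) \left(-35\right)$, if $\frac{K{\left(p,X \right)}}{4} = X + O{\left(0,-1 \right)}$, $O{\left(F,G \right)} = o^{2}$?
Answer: $-980$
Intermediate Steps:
$O{\left(F,G \right)} = 9$ ($O{\left(F,G \right)} = 3^{2} = 9$)
$K{\left(p,X \right)} = 36 + 4 X$ ($K{\left(p,X \right)} = 4 \left(X + 9\right) = 4 \left(9 + X\right) = 36 + 4 X$)
$\left(\left(K{\left(2,-4 \right)} - 1\right) \left(-2\right) + 66\right) \left(-35\right) = \left(\left(\left(36 + 4 \left(-4\right)\right) - 1\right) \left(-2\right) + 66\right) \left(-35\right) = \left(\left(\left(36 - 16\right) - 1\right) \left(-2\right) + 66\right) \left(-35\right) = \left(\left(20 - 1\right) \left(-2\right) + 66\right) \left(-35\right) = \left(19 \left(-2\right) + 66\right) \left(-35\right) = \left(-38 + 66\right) \left(-35\right) = 28 \left(-35\right) = -980$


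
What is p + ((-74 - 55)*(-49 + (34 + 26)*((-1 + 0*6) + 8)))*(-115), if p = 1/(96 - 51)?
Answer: 247670326/45 ≈ 5.5038e+6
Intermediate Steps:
p = 1/45 ≈ 0.022222
p + ((-74 - 55)*(-49 + (34 + 26)*((-1 + 0*6) + 8)))*(-115) = 1/45 + ((-74 - 55)*(-49 + (34 + 26)*((-1 + 0*6) + 8)))*(-115) = 1/45 - 129*(-49 + 60*((-1 + 0) + 8))*(-115) = 1/45 - 129*(-49 + 60*(-1 + 8))*(-115) = 1/45 - 129*(-49 + 60*7)*(-115) = 1/45 - 129*(-49 + 420)*(-115) = 1/45 - 129*371*(-115) = 1/45 - 47859*(-115) = 1/45 + 5503785 = 247670326/45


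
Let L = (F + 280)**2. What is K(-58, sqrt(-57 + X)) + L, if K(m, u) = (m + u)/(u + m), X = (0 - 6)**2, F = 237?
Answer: 267290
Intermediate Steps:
L = 267289 (L = (237 + 280)**2 = 517**2 = 267289)
X = 36 (X = (-6)**2 = 36)
K(m, u) = 1 (K(m, u) = (m + u)/(m + u) = 1)
K(-58, sqrt(-57 + X)) + L = 1 + 267289 = 267290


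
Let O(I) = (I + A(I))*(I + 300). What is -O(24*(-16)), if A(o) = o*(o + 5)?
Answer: 12192768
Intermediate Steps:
A(o) = o*(5 + o)
O(I) = (300 + I)*(I + I*(5 + I)) (O(I) = (I + I*(5 + I))*(I + 300) = (I + I*(5 + I))*(300 + I) = (300 + I)*(I + I*(5 + I)))
-O(24*(-16)) = -24*(-16)*(1800 + (24*(-16))**2 + 306*(24*(-16))) = -(-384)*(1800 + (-384)**2 + 306*(-384)) = -(-384)*(1800 + 147456 - 117504) = -(-384)*31752 = -1*(-12192768) = 12192768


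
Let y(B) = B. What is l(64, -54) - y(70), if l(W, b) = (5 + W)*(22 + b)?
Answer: -2278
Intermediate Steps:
l(64, -54) - y(70) = (110 + 5*(-54) + 22*64 + 64*(-54)) - 1*70 = (110 - 270 + 1408 - 3456) - 70 = -2208 - 70 = -2278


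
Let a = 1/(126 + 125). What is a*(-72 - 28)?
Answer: -100/251 ≈ -0.39841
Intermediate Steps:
a = 1/251 ≈ 0.0039841
a*(-72 - 28) = (-72 - 28)/251 = (1/251)*(-100) = -100/251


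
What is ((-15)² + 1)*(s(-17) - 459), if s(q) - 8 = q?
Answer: -105768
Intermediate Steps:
s(q) = 8 + q
((-15)² + 1)*(s(-17) - 459) = ((-15)² + 1)*((8 - 17) - 459) = (225 + 1)*(-9 - 459) = 226*(-468) = -105768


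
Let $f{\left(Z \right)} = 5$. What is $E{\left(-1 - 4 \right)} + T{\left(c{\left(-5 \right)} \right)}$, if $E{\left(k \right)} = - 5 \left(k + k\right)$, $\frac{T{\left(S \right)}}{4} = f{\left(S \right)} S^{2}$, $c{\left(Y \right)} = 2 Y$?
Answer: $2050$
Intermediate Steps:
$T{\left(S \right)} = 20 S^{2}$ ($T{\left(S \right)} = 4 \cdot 5 S^{2} = 20 S^{2}$)
$E{\left(k \right)} = - 10 k$ ($E{\left(k \right)} = - 5 \cdot 2 k = - 10 k$)
$E{\left(-1 - 4 \right)} + T{\left(c{\left(-5 \right)} \right)} = - 10 \left(-1 - 4\right) + 20 \left(2 \left(-5\right)\right)^{2} = - 10 \left(-1 - 4\right) + 20 \left(-10\right)^{2} = \left(-10\right) \left(-5\right) + 20 \cdot 100 = 50 + 2000 = 2050$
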